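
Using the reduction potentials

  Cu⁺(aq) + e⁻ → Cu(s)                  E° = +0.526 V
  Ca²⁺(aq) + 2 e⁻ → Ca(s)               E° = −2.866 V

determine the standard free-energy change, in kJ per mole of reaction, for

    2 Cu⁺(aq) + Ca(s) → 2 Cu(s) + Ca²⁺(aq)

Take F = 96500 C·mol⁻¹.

−655 kJ/mol

In the reaction as written Cu⁺(aq) is reduced, so the Cu⁺/Cu couple is the cathode and Ca²⁺/Ca is the anode.
E°cell = +0.526 − (−2.866) = +3.392 V; balancing electrons gives n = 2.
ΔG° = −nFE°cell = −(2)(96500)(+3.392) J/mol = −655 kJ/mol.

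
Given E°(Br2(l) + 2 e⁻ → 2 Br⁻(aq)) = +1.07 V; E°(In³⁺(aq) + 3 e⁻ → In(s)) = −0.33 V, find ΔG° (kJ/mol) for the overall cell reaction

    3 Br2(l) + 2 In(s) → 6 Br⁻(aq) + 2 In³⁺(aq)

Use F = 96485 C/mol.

In the reaction as written Br2(l) is reduced, so the Br₂/Br⁻ couple is the cathode and In³⁺/In is the anode.
E°cell = +1.07 − (−0.33) = +1.40 V; balancing electrons gives n = 6.
ΔG° = −nFE°cell = −(6)(96485)(+1.40) J/mol = −810 kJ/mol.

−810 kJ/mol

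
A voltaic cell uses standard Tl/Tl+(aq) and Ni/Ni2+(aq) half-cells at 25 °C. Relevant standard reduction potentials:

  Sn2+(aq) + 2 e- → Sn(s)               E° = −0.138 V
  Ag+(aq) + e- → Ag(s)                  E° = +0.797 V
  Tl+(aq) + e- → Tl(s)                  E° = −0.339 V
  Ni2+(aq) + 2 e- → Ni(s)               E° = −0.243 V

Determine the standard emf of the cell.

The Ni²⁺/Ni couple has the higher E°, so Ni ion is reduced (cathode) and Tl is oxidized (anode).
E°cell = E°(cathode) − E°(anode) = −0.243 − (−0.339) = +0.096 V.

+0.096 V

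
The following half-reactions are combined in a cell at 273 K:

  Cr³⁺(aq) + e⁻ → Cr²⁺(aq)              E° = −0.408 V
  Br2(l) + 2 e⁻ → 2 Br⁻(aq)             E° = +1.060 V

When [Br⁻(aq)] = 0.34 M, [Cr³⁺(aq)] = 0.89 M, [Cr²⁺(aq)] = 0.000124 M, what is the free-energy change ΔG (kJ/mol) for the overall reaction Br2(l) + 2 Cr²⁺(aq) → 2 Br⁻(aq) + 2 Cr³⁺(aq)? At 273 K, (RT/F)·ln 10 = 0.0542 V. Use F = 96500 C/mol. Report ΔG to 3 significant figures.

−248 kJ/mol

The standard cell potential is +1.060 − (−0.408) = +1.468 V, with n = 2 electrons in the balanced equation.
Q = ([Br⁻(aq)]^2·[Cr³⁺(aq)]^2) / [Cr²⁺(aq)]^2 = 5.96×10^6, so log Q = 6.775 and E = +1.468 − (0.0542/2)(6.775) = +1.2844 V.
Then ΔG = −nFE = −2 × 96500 × +1.2844 J/mol = −248 kJ/mol.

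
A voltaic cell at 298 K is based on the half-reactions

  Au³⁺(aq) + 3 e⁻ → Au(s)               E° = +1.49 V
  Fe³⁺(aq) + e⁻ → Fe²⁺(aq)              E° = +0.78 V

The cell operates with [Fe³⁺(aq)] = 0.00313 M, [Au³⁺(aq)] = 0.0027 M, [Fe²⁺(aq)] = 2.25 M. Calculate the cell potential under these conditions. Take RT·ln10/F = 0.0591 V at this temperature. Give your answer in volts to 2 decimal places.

Since E°(Au³⁺/Au) > E°(Fe³⁺/Fe²⁺), Au³⁺/Au serves as the cathode.
E°cell = E°cat − E°an = +1.49 − (+0.78) = +0.71 V; n = 3.
For the overall reaction Au³⁺(aq) + 3 Fe²⁺(aq) → Au(s) + 3 Fe³⁺(aq), Q = [Fe³⁺(aq)]^3 / ([Au³⁺(aq)]·[Fe²⁺(aq)]^3) = 9.97×10^−7, giving log Q = −6.001.
E = E° − (0.0591/n)·log Q = +0.71 − (0.0591/3)(−6.001) = +0.83 V.

+0.83 V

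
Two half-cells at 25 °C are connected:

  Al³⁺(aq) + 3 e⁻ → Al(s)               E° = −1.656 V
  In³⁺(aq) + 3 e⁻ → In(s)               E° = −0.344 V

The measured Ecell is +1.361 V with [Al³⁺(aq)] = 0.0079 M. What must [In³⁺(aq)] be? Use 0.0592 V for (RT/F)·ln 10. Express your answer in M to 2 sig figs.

2.4 M

In³⁺/In is the cathode (higher E°); E°cell = −0.344 − (−1.656) = +1.312 V with n = 3.
Since E = E° − (0.0592/n)·log Q, log Q = n(E° − E)/0.0592 = −2.483.
Balancing electrons gives In³⁺(aq) + Al(s) → In(s) + Al³⁺(aq); thus Q = [Al³⁺(aq)] / [In³⁺(aq)].
Isolating [In³⁺(aq)] in Q = 10^{−2.483} yields log [In³⁺(aq)] = 0.381, i.e. 2.4 M.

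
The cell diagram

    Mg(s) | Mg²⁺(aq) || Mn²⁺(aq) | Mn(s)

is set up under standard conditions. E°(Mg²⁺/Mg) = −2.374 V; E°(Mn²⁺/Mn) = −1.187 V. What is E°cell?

+1.187 V

By convention the left-hand electrode in cell notation is the anode (oxidation) and the right-hand electrode is the cathode (reduction).
E°cell = E°(right) − E°(left) = −1.187 − (−2.374) = +1.187 V.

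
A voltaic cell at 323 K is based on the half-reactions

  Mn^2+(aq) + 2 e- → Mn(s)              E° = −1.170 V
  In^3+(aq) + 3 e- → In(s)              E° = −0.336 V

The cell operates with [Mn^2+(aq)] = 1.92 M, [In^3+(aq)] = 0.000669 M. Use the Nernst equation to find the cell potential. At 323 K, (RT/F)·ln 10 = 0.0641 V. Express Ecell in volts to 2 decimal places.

The In³⁺/In couple has the more positive E°, so it is the cathode; Mn²⁺/Mn is the anode.
E°cell = −0.336 − (−1.170) = +0.834 V, with n = 6 electrons transferred.
Balancing gives 2 In^3+(aq) + 3 Mn(s) → 2 In(s) + 3 Mn^2+(aq); hence Q = [Mn^2+(aq)]^3 / [In^3+(aq)]^2 = 1.58×10^7 (log Q = 7.199).
Applying E = E° − (RT ln10/nF)·log Q gives +0.834 − (0.0641/6)(7.199) = +0.76 V.

+0.76 V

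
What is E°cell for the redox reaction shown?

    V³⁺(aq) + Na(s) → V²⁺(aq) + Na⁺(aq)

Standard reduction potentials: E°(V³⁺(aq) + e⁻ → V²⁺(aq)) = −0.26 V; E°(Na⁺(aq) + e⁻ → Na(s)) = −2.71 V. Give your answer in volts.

V³⁺(aq) gains electrons, so the V³⁺/V²⁺ couple is the cathode; the Na⁺/Na couple is the anode.
E°cell = E°(cathode) − E°(anode) = −0.26 − (−2.71) = +2.45 V.

+2.45 V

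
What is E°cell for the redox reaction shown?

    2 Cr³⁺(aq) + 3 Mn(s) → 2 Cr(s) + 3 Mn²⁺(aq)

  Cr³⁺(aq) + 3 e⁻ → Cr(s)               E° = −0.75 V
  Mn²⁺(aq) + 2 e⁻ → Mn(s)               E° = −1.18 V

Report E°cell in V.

Cr³⁺(aq) gains electrons, so the Cr³⁺/Cr couple is the cathode; the Mn²⁺/Mn couple is the anode.
E°cell = E°(cathode) − E°(anode) = −0.75 − (−1.18) = +0.43 V.
The positive value indicates the reaction is spontaneous as written.

+0.43 V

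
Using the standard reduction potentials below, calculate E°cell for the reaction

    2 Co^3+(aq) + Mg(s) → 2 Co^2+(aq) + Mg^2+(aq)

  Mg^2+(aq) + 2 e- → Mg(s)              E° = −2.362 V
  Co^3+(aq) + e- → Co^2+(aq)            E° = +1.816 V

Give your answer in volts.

In the reaction as written, Co^3+(aq) is reduced (cathode) and Mg^2+(aq) is produced by oxidation at the anode.
E°cell = E°(cathode) − E°(anode) = +1.816 − (−2.362) = +4.178 V.
The positive value indicates the reaction is spontaneous as written.

+4.178 V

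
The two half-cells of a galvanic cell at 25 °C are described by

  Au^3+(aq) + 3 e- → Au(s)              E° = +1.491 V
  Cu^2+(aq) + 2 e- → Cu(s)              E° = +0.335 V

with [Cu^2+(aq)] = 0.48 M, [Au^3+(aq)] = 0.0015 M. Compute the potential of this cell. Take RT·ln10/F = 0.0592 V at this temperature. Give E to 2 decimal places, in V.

The Au³⁺/Au couple has the more positive E°, so it is the cathode; Cu²⁺/Cu is the anode.
The standard potential is +1.491 − (+0.335) = +1.156 V and the balanced reaction transfers n = 6 electrons.
For the overall reaction 2 Au^3+(aq) + 3 Cu(s) → 2 Au(s) + 3 Cu^2+(aq), Q = [Cu^2+(aq)]^3 / [Au^3+(aq)]^2 = 4.92×10^4, giving log Q = 4.692.
Applying E = E° − (RT ln10/nF)·log Q gives +1.156 − (0.0592/6)(4.692) = +1.11 V.

+1.11 V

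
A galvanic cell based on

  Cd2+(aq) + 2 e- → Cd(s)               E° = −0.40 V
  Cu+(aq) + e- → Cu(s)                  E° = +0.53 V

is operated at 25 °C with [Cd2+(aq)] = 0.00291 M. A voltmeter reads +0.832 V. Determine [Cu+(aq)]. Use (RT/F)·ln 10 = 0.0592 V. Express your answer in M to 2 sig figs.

0.0012 M

With Cu⁺/Cu at the cathode and Cd²⁺/Cd at the anode, E°cell = +0.53 − (−0.40) = +0.93 V (n = 2).
Rearranging E = E° − (0.0592/n)·log Q gives log Q = 2(+0.93 − (+0.832))/0.0592 = 3.311.
Balancing electrons gives 2 Cu+(aq) + Cd(s) → 2 Cu(s) + Cd2+(aq); thus Q = [Cd2+(aq)] / [Cu+(aq)]^2.
Solving for the unknown gives log [Cu+(aq)] = −2.924, so [Cu+(aq)] ≈ 0.0012 M.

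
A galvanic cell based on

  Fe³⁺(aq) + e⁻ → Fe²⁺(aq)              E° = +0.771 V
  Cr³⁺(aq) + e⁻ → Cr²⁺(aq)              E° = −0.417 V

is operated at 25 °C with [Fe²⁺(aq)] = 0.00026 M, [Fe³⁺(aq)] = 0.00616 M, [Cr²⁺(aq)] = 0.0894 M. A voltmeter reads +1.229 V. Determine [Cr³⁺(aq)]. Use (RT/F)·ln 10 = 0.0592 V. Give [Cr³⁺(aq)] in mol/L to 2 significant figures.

0.43 M

The Fe³⁺/Fe²⁺ couple has the larger reduction potential, so it is the cathode: E°cell = +0.771 − (−0.417) = +1.188 V and n = 1.
Since E = E° − (0.0592/n)·log Q, log Q = n(E° − E)/0.0592 = −0.693.
For Fe³⁺(aq) + Cr²⁺(aq) → Fe²⁺(aq) + Cr³⁺(aq), the reaction quotient is Q = ([Fe²⁺(aq)]·[Cr³⁺(aq)]) / ([Fe³⁺(aq)]·[Cr²⁺(aq)]).
Solving for the unknown gives log [Cr³⁺(aq)] = −0.367, so [Cr³⁺(aq)] ≈ 0.43 M.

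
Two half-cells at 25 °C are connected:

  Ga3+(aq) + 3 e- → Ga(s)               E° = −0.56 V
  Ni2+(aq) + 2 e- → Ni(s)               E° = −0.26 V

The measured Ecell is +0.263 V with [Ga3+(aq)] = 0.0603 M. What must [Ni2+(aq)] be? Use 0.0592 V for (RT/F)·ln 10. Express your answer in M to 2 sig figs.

Ni²⁺/Ni is the cathode (higher E°); E°cell = −0.26 − (−0.56) = +0.30 V with n = 6.
Rearranging E = E° − (0.0592/n)·log Q gives log Q = 6(+0.30 − (+0.263))/0.0592 = 3.750.
For 3 Ni2+(aq) + 2 Ga(s) → 3 Ni(s) + 2 Ga3+(aq), the reaction quotient is Q = [Ga3+(aq)]^2 / [Ni2+(aq)]^3.
Solving for the unknown gives log [Ni2+(aq)] = −2.063, so [Ni2+(aq)] ≈ 0.0086 M.

0.0086 M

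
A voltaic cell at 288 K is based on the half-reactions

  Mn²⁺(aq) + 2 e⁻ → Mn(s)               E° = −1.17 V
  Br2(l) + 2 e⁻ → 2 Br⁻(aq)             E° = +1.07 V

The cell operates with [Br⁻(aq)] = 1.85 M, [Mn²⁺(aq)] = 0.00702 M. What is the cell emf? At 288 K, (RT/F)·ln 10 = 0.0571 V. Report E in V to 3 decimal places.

+2.286 V

Since E°(Br₂/Br⁻) > E°(Mn²⁺/Mn), Br₂/Br⁻ serves as the cathode.
The standard potential is +1.07 − (−1.17) = +2.24 V and the balanced reaction transfers n = 2 electrons.
The balanced reaction is Br2(l) + Mn(s) → 2 Br⁻(aq) + Mn²⁺(aq), so Q = [Br⁻(aq)]^2·[Mn²⁺(aq)] = 0.024 and log Q = −1.619.
Applying E = E° − (RT ln10/nF)·log Q gives +2.24 − (0.0571/2)(−1.619) = +2.286 V.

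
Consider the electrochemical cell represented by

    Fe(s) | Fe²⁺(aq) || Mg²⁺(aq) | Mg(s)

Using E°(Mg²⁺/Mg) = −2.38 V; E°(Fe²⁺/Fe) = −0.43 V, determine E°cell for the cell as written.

−1.95 V

By convention the left-hand electrode in cell notation is the anode (oxidation) and the right-hand electrode is the cathode (reduction).
E°cell = E°(right) − E°(left) = −2.38 − (−0.43) = −1.95 V.
The negative sign shows that, as written, the cell would require an external voltage to drive the reaction.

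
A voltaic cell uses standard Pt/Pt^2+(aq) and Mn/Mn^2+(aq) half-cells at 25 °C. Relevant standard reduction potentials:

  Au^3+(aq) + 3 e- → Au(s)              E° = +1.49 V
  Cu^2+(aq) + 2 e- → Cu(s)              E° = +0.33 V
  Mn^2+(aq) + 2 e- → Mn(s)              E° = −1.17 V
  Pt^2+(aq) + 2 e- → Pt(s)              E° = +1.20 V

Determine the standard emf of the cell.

+2.37 V

The Pt²⁺/Pt couple has the higher E°, so Pt ion is reduced (cathode) and Mn is oxidized (anode).
E°cell = E°(cathode) − E°(anode) = +1.20 − (−1.17) = +2.37 V.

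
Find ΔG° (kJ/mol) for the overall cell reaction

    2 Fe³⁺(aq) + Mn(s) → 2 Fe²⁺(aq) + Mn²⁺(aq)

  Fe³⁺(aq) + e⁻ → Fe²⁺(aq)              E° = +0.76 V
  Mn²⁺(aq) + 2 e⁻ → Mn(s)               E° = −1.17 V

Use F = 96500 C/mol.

−372 kJ/mol

In the reaction as written Fe³⁺(aq) is reduced, so the Fe³⁺/Fe²⁺ couple is the cathode and Mn²⁺/Mn is the anode.
E°cell = +0.76 − (−1.17) = +1.93 V; balancing electrons gives n = 2.
ΔG° = −nFE°cell = −(2)(96500)(+1.93) J/mol = −372 kJ/mol.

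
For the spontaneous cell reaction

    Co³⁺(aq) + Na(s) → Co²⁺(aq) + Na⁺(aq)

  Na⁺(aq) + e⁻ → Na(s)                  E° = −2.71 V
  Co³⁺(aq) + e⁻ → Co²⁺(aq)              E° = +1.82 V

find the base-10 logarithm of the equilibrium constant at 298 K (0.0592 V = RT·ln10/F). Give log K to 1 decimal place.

log K = 76.5

The Co³⁺/Co²⁺ couple is reduced (cathode); E°cell = +1.82 − (−2.71) = +4.53 V with n = 1.
At equilibrium E = 0, so log K = nE°cell / 0.0592 = (1)(+4.53) / 0.0592 = 76.5.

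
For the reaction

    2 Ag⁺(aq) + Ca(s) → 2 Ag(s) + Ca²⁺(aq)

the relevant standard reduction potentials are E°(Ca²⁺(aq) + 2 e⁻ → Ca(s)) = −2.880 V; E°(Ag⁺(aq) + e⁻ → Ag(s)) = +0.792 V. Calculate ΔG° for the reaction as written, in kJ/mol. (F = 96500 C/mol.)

−709 kJ/mol

In the reaction as written Ag⁺(aq) is reduced, so the Ag⁺/Ag couple is the cathode and Ca²⁺/Ca is the anode.
E°cell = +0.792 − (−2.880) = +3.672 V; balancing electrons gives n = 2.
ΔG° = −nFE°cell = −(2)(96500)(+3.672) J/mol = −709 kJ/mol.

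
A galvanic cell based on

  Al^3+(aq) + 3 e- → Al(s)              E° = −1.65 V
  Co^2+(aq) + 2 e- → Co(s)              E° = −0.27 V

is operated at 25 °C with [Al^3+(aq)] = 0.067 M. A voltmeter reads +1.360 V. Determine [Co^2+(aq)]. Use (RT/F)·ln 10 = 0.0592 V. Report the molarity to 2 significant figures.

The Co²⁺/Co couple has the larger reduction potential, so it is the cathode: E°cell = −0.27 − (−1.65) = +1.38 V and n = 6.
Rearranging E = E° − (0.0592/n)·log Q gives log Q = 6(+1.38 − (+1.360))/0.0592 = 2.027.
The balanced reaction is 3 Co^2+(aq) + 2 Al(s) → 3 Co(s) + 2 Al^3+(aq), so Q = [Al^3+(aq)]^2 / [Co^2+(aq)]^3.
Isolating [Co^2+(aq)] in Q = 10^{2.027} yields log [Co^2+(aq)] = −1.458, i.e. 0.035 M.

0.035 M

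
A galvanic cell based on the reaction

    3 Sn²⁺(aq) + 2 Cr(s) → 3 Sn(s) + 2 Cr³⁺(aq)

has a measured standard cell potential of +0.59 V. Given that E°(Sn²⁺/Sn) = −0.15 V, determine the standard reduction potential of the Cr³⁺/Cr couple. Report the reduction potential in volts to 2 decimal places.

−0.74 V

In the reaction as written the Sn²⁺/Sn couple is reduced (cathode) and Cr³⁺/Cr is oxidized (anode), so E°cell = E°(Sn²⁺/Sn) − E°(Cr³⁺/Cr).
E°(Cr³⁺/Cr) = E°(cathode) − E°cell = −0.15 − (+0.59) = −0.74 V.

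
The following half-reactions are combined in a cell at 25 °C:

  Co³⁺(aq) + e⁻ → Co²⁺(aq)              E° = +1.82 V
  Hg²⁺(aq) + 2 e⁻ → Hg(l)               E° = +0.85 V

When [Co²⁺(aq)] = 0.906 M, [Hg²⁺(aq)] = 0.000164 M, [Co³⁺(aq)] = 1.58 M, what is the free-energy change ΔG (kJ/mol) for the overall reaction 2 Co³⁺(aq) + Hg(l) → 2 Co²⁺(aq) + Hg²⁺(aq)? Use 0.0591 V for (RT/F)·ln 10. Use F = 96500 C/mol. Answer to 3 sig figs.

The standard cell potential is +1.82 − (+0.85) = +0.97 V, with n = 2 electrons in the balanced equation.
Q = ([Co²⁺(aq)]^2·[Hg²⁺(aq)]) / [Co³⁺(aq)]^2 = 5.39×10^−5, so log Q = −4.268 and E = +0.97 − (0.0591/2)(−4.268) = +1.0961 V.
ΔG = −nFE = −(2)(96500)(+1.0961) J/mol = −212 kJ/mol.

−212 kJ/mol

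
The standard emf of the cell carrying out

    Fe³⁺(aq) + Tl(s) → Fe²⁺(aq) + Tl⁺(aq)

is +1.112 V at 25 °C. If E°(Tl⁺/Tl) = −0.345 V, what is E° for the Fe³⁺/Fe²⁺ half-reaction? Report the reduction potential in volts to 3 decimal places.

In the reaction as written the Fe³⁺/Fe²⁺ couple is reduced (cathode) and Tl⁺/Tl is oxidized (anode), so E°cell = E°(Fe³⁺/Fe²⁺) − E°(Tl⁺/Tl).
E°(Fe³⁺/Fe²⁺) = E°cell + E°(anode) = +1.112 + (−0.345) = +0.767 V.

+0.767 V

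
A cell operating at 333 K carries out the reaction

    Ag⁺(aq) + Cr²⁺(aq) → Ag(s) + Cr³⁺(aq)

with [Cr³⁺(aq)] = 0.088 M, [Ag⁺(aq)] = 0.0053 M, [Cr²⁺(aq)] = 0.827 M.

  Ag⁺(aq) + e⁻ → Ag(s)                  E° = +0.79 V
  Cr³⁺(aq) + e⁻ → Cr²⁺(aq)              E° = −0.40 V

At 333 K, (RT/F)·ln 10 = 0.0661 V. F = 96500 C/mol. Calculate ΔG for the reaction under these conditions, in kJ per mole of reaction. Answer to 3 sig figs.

E°cell = +0.79 − (−0.40) = +1.19 V; the balanced reaction transfers n = 1 electron.
Q = [Cr³⁺(aq)] / ([Ag⁺(aq)]·[Cr²⁺(aq)]) = 20.1, so log Q = 1.303 and E = +1.19 − (0.0661/1)(1.303) = +1.1039 V.
ΔG = −nFE = −(1)(96500)(+1.1039) J/mol = −107 kJ/mol.

−107 kJ/mol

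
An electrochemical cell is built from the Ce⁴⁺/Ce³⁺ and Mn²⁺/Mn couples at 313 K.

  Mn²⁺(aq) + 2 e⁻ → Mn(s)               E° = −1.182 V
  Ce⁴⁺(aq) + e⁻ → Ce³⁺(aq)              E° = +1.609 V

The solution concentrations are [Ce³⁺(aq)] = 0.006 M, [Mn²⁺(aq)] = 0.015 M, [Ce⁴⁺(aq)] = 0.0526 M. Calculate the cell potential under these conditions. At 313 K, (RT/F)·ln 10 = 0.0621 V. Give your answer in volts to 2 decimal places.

The Ce⁴⁺/Ce³⁺ couple has the more positive E°, so it is the cathode; Mn²⁺/Mn is the anode.
E°cell = +1.609 − (−1.182) = +2.791 V, with n = 2 electrons transferred.
Balancing gives 2 Ce⁴⁺(aq) + Mn(s) → 2 Ce³⁺(aq) + Mn²⁺(aq); hence Q = ([Ce³⁺(aq)]^2·[Mn²⁺(aq)]) / [Ce⁴⁺(aq)]^2 = 0.000195 (log Q = −3.710).
E = E° − (0.0621/n)·log Q = +2.791 − (0.0621/2)(−3.710) = +2.91 V.

+2.91 V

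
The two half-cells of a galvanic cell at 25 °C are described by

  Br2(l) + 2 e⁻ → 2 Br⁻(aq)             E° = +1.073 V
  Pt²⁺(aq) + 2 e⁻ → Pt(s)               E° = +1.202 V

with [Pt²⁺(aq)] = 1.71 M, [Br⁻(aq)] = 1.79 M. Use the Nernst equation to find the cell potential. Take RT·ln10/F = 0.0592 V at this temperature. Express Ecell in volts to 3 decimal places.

The Pt²⁺/Pt couple has the more positive E°, so it is the cathode; Br₂/Br⁻ is the anode.
The standard potential is +1.202 − (+1.073) = +0.129 V and the balanced reaction transfers n = 2 electrons.
Balancing gives Pt²⁺(aq) + 2 Br⁻(aq) → Pt(s) + Br2(l); hence Q = 1 / ([Pt²⁺(aq)]·[Br⁻(aq)]^2) = 0.183 (log Q = −0.739).
E = E° − (0.0592/n)·log Q = +0.129 − (0.0592/2)(−0.739) = +0.151 V.

+0.151 V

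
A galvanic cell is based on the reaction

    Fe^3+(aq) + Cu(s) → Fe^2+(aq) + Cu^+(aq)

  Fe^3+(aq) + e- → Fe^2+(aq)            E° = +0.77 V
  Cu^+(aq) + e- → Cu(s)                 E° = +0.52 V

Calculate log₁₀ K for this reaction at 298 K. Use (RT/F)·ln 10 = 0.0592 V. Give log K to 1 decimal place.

The Fe³⁺/Fe²⁺ couple is reduced (cathode); E°cell = +0.77 − (+0.52) = +0.25 V with n = 1.
At equilibrium E = 0, so log K = nE°cell / 0.0592 = (1)(+0.25) / 0.0592 = 4.2.

log K = 4.2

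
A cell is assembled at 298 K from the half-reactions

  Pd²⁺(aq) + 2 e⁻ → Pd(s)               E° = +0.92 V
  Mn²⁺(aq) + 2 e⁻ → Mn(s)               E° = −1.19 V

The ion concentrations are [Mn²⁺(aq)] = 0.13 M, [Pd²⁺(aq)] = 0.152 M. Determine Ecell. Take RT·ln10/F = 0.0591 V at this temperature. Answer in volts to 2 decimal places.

+2.11 V

The Pd²⁺/Pd couple has the more positive E°, so it is the cathode; Mn²⁺/Mn is the anode.
The standard potential is +0.92 − (−1.19) = +2.11 V and the balanced reaction transfers n = 2 electrons.
Balancing gives Pd²⁺(aq) + Mn(s) → Pd(s) + Mn²⁺(aq); hence Q = [Mn²⁺(aq)] / [Pd²⁺(aq)] = 0.855 (log Q = −0.068).
By the Nernst equation, E = +2.11 − (0.0591/2)·(−0.068) = +2.11 V.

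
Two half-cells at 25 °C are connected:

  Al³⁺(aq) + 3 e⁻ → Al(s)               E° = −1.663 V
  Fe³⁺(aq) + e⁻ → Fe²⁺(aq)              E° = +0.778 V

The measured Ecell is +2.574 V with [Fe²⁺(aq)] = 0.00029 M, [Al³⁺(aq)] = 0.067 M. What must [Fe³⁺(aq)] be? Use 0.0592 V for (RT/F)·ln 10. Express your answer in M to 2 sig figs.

With Fe³⁺/Fe²⁺ at the cathode and Al³⁺/Al at the anode, E°cell = +0.778 − (−1.663) = +2.441 V (n = 3).
Rearranging E = E° − (0.0592/n)·log Q gives log Q = 3(+2.441 − (+2.574))/0.0592 = −6.740.
For 3 Fe³⁺(aq) + Al(s) → 3 Fe²⁺(aq) + Al³⁺(aq), the reaction quotient is Q = ([Fe²⁺(aq)]^3·[Al³⁺(aq)]) / [Fe³⁺(aq)]^3.
Isolating [Fe³⁺(aq)] in Q = 10^{−6.740} yields log [Fe³⁺(aq)] = −1.682, i.e. 0.021 M.

0.021 M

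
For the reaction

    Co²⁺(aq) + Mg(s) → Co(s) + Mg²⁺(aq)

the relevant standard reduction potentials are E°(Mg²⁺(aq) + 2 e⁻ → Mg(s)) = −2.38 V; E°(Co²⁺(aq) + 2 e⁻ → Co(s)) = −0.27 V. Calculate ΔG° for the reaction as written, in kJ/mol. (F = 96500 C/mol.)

−407 kJ/mol

In the reaction as written Co²⁺(aq) is reduced, so the Co²⁺/Co couple is the cathode and Mg²⁺/Mg is the anode.
E°cell = −0.27 − (−2.38) = +2.11 V; balancing electrons gives n = 2.
ΔG° = −nFE°cell = −(2)(96500)(+2.11) J/mol = −407 kJ/mol.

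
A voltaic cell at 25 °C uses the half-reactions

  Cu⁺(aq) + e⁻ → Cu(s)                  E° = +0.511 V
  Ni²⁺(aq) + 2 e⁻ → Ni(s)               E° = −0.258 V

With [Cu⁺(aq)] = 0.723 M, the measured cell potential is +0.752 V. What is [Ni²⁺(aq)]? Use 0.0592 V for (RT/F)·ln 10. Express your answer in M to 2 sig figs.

Cu⁺/Cu is the cathode (higher E°); E°cell = +0.511 − (−0.258) = +0.769 V with n = 2.
From the Nernst equation, log Q = n(E° − E)/0.0592 = 2·(+0.769 − (+0.752))/0.0592 = 0.574.
The balanced reaction is 2 Cu⁺(aq) + Ni(s) → 2 Cu(s) + Ni²⁺(aq), so Q = [Ni²⁺(aq)] / [Cu⁺(aq)]^2.
Substituting the known concentrations and solving, log [Ni²⁺(aq)] = 0.292 and [Ni²⁺(aq)] = 2.0 M.

2.0 M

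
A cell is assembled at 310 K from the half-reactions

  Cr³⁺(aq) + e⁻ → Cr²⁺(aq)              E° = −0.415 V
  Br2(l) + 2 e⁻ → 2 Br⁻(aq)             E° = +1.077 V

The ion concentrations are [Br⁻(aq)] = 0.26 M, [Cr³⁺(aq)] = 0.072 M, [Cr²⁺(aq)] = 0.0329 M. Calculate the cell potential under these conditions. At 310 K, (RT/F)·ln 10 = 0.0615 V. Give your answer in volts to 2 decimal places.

The Br₂/Br⁻ couple has the more positive E°, so it is the cathode; Cr³⁺/Cr²⁺ is the anode.
E°cell = +1.077 − (−0.415) = +1.492 V, with n = 2 electrons transferred.
For the overall reaction Br2(l) + 2 Cr²⁺(aq) → 2 Br⁻(aq) + 2 Cr³⁺(aq), Q = ([Br⁻(aq)]^2·[Cr³⁺(aq)]^2) / [Cr²⁺(aq)]^2 = 0.324, giving log Q = −0.490.
Applying E = E° − (RT ln10/nF)·log Q gives +1.492 − (0.0615/2)(−0.490) = +1.51 V.

+1.51 V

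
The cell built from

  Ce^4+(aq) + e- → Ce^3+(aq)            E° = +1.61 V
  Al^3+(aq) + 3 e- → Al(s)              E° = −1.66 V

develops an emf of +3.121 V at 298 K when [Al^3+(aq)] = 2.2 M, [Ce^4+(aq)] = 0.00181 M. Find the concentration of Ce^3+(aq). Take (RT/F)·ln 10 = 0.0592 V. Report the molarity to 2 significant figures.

With Ce⁴⁺/Ce³⁺ at the cathode and Al³⁺/Al at the anode, E°cell = +1.61 − (−1.66) = +3.27 V (n = 3).
From the Nernst equation, log Q = n(E° − E)/0.0592 = 3·(+3.27 − (+3.121))/0.0592 = 7.551.
Balancing electrons gives 3 Ce^4+(aq) + Al(s) → 3 Ce^3+(aq) + Al^3+(aq); thus Q = ([Ce^3+(aq)]^3·[Al^3+(aq)]) / [Ce^4+(aq)]^3.
Substituting the known concentrations and solving, log [Ce^3+(aq)] = −0.339 and [Ce^3+(aq)] = 0.46 M.

0.46 M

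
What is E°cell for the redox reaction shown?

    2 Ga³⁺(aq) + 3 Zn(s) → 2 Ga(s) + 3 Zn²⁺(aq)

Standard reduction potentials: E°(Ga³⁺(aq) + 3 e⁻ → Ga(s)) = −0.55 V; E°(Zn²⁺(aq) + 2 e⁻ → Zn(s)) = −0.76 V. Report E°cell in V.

In the reaction as written, Ga³⁺(aq) is reduced (cathode) and Zn²⁺(aq) is produced by oxidation at the anode.
E°cell = E°(cathode) − E°(anode) = −0.55 − (−0.76) = +0.21 V.

+0.21 V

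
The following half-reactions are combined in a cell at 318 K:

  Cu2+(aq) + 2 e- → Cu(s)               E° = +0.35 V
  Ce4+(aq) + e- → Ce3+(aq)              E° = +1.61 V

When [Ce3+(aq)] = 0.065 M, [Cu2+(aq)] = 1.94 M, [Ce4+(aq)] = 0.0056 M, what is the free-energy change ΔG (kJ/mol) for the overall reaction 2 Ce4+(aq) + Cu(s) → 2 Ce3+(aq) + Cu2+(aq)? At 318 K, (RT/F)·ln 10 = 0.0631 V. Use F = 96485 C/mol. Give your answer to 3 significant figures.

The standard cell potential is +1.61 − (+0.35) = +1.26 V, with n = 2 electrons in the balanced equation.
Q = ([Ce3+(aq)]^2·[Cu2+(aq)]) / [Ce4+(aq)]^2 = 261, so log Q = 2.417 and E = +1.26 − (0.0631/2)(2.417) = +1.1837 V.
Then ΔG = −nFE = −2 × 96485 × +1.1837 J/mol = −228 kJ/mol.

−228 kJ/mol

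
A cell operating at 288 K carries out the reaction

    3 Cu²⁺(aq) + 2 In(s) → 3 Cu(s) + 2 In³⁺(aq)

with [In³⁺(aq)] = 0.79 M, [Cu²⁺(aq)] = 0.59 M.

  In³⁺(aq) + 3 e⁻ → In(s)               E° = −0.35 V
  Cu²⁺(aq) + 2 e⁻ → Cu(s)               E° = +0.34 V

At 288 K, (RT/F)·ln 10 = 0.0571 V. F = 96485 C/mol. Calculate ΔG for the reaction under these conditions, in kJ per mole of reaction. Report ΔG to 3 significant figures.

With Cu²⁺/Cu reduced at the cathode, E°cell = +0.34 − (−0.35) = +0.69 V and n = 6.
Q = [In³⁺(aq)]^2 / [Cu²⁺(aq)]^3 = 3.04, so log Q = 0.483 and E = +0.69 − (0.0571/6)(0.483) = +0.6854 V.
Finally ΔG = −nFE = −(6)(96485 C/mol)(+0.6854 V) = −397 kJ/mol.

−397 kJ/mol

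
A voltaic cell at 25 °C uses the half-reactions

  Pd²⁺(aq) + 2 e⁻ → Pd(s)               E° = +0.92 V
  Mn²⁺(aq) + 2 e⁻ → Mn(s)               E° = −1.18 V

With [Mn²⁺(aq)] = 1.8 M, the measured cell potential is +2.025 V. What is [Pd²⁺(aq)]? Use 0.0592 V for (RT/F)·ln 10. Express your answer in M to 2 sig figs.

With Pd²⁺/Pd at the cathode and Mn²⁺/Mn at the anode, E°cell = +0.92 − (−1.18) = +2.10 V (n = 2).
Rearranging E = E° − (0.0592/n)·log Q gives log Q = 2(+2.10 − (+2.025))/0.0592 = 2.534.
The balanced reaction is Pd²⁺(aq) + Mn(s) → Pd(s) + Mn²⁺(aq), so Q = [Mn²⁺(aq)] / [Pd²⁺(aq)].
Solving for the unknown gives log [Pd²⁺(aq)] = −2.279, so [Pd²⁺(aq)] ≈ 0.0053 M.

0.0053 M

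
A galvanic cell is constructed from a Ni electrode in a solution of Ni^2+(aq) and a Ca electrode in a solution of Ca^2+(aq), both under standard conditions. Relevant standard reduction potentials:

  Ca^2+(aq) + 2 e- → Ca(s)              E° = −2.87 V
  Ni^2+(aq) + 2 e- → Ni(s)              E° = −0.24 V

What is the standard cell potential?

+2.63 V

The Ni²⁺/Ni couple has the higher E°, so Ni ion is reduced (cathode) and Ca is oxidized (anode).
E°cell = E°(cathode) − E°(anode) = −0.24 − (−2.87) = +2.63 V.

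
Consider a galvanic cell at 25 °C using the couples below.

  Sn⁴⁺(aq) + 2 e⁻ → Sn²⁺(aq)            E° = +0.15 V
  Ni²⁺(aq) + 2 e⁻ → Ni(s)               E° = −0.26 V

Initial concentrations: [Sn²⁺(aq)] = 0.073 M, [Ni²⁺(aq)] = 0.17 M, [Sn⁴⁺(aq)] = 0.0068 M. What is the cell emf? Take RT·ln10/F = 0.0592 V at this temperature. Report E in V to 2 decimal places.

Sn⁴⁺/Sn²⁺ is reduced (cathode, E° = +0.15 V) and Ni²⁺/Ni is oxidized (anode).
The standard potential is +0.15 − (−0.26) = +0.41 V and the balanced reaction transfers n = 2 electrons.
For the overall reaction Sn⁴⁺(aq) + Ni(s) → Sn²⁺(aq) + Ni²⁺(aq), Q = ([Sn²⁺(aq)]·[Ni²⁺(aq)]) / [Sn⁴⁺(aq)] = 1.83, giving log Q = 0.261.
E = E° − (0.0592/n)·log Q = +0.41 − (0.0592/2)(0.261) = +0.40 V.

+0.40 V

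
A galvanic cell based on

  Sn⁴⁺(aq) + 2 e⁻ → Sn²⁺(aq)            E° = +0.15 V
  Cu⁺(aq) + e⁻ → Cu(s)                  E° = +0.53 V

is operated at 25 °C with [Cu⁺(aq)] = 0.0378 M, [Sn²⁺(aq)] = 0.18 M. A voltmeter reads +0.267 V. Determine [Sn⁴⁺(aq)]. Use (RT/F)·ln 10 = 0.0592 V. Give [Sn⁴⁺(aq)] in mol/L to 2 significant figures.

1.7 M

With Cu⁺/Cu at the cathode and Sn⁴⁺/Sn²⁺ at the anode, E°cell = +0.53 − (+0.15) = +0.38 V (n = 2).
From the Nernst equation, log Q = n(E° − E)/0.0592 = 2·(+0.38 − (+0.267))/0.0592 = 3.818.
Balancing electrons gives 2 Cu⁺(aq) + Sn²⁺(aq) → 2 Cu(s) + Sn⁴⁺(aq); thus Q = [Sn⁴⁺(aq)] / ([Cu⁺(aq)]^2·[Sn²⁺(aq)]).
Isolating [Sn⁴⁺(aq)] in Q = 10^{3.818} yields log [Sn⁴⁺(aq)] = 0.228, i.e. 1.7 M.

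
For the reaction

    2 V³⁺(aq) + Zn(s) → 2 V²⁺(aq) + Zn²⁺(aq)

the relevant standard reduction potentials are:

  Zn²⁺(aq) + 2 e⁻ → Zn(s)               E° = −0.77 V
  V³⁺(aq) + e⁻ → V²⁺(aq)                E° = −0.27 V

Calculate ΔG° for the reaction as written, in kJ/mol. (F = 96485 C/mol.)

In the reaction as written V³⁺(aq) is reduced, so the V³⁺/V²⁺ couple is the cathode and Zn²⁺/Zn is the anode.
E°cell = −0.27 − (−0.77) = +0.50 V; balancing electrons gives n = 2.
ΔG° = −nFE°cell = −(2)(96485)(+0.50) J/mol = −96.5 kJ/mol.

−96.5 kJ/mol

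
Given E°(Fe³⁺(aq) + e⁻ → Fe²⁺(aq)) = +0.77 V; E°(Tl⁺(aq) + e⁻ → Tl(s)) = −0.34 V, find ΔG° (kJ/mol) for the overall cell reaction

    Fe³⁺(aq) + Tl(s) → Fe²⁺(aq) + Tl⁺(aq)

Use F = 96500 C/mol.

−107 kJ/mol

In the reaction as written Fe³⁺(aq) is reduced, so the Fe³⁺/Fe²⁺ couple is the cathode and Tl⁺/Tl is the anode.
E°cell = +0.77 − (−0.34) = +1.11 V; balancing electrons gives n = 1.
ΔG° = −nFE°cell = −(1)(96500)(+1.11) J/mol = −107 kJ/mol.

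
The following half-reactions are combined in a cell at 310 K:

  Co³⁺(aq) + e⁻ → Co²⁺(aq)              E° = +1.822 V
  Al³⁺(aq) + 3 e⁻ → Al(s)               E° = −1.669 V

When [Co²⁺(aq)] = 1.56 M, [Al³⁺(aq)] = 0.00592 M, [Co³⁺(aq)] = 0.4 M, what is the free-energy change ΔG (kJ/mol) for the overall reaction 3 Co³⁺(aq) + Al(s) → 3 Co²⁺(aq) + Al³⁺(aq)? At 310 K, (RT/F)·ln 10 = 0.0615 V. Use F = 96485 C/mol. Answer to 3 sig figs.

−1010 kJ/mol

With Co³⁺/Co²⁺ reduced at the cathode, E°cell = +1.822 − (−1.669) = +3.491 V and n = 3.
The reaction quotient is ([Co²⁺(aq)]^3·[Al³⁺(aq)]) / [Co³⁺(aq)]^3 = 0.351; by Nernst, E = +3.491 − (0.0615/3)(−0.454) = +3.5003 V.
Then ΔG = −nFE = −3 × 96485 × +3.5003 J/mol = −1010 kJ/mol.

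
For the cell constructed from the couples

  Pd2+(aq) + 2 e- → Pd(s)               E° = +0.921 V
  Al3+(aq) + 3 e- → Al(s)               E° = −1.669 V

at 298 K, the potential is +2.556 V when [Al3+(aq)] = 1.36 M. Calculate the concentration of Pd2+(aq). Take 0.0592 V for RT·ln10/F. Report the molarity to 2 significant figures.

0.087 M

Pd²⁺/Pd is the cathode (higher E°); E°cell = +0.921 − (−1.669) = +2.590 V with n = 6.
From the Nernst equation, log Q = n(E° − E)/0.0592 = 6·(+2.590 − (+2.556))/0.0592 = 3.446.
Balancing electrons gives 3 Pd2+(aq) + 2 Al(s) → 3 Pd(s) + 2 Al3+(aq); thus Q = [Al3+(aq)]^2 / [Pd2+(aq)]^3.
Solving for the unknown gives log [Pd2+(aq)] = −1.060, so [Pd2+(aq)] ≈ 0.087 M.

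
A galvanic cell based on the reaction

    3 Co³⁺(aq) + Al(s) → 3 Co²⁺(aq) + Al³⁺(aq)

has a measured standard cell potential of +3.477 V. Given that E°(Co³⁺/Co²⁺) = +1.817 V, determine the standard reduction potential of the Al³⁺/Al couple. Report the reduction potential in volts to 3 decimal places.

In the reaction as written the Co³⁺/Co²⁺ couple is reduced (cathode) and Al³⁺/Al is oxidized (anode), so E°cell = E°(Co³⁺/Co²⁺) − E°(Al³⁺/Al).
E°(Al³⁺/Al) = E°(cathode) − E°cell = +1.817 − (+3.477) = −1.660 V.

−1.660 V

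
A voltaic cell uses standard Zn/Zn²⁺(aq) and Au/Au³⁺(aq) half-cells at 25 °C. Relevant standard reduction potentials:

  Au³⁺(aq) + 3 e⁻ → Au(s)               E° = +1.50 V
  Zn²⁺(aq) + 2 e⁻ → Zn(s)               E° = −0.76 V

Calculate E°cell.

+2.26 V

Of the two couples in this cell, the one with the more positive reduction potential is reduced at the cathode: here that is Au³⁺/Au (+1.50 V); Zn²⁺/Zn (−0.76 V) is the anode.
E°cell = E°(cathode) − E°(anode) = +1.50 − (−0.76) = +2.26 V.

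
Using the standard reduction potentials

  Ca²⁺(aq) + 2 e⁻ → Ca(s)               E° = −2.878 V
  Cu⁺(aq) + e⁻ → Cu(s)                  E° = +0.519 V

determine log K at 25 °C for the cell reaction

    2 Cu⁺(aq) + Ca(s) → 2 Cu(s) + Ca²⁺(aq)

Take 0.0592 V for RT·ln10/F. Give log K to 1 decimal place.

log K = 114.8

The Cu⁺/Cu couple is reduced (cathode); E°cell = +0.519 − (−2.878) = +3.397 V with n = 2.
At equilibrium E = 0, so log K = nE°cell / 0.0592 = (2)(+3.397) / 0.0592 = 114.8.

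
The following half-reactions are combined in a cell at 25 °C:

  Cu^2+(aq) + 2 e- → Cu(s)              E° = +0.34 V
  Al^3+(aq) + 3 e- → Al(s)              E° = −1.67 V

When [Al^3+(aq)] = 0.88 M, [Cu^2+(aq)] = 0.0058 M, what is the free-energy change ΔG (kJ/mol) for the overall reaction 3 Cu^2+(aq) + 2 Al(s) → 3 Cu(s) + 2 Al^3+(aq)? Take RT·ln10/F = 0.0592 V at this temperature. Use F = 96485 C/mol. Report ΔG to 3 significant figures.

−1130 kJ/mol

The standard cell potential is +0.34 − (−1.67) = +2.01 V, with n = 6 electrons in the balanced equation.
Here Q = [Al^3+(aq)]^2 / [Cu^2+(aq)]^3 = 3.97×10^6 (log Q = 6.599), giving E = +2.01 − (0.0592/6)·(6.599) = +1.9449 V.
Finally ΔG = −nFE = −(6)(96485 C/mol)(+1.9449 V) = −1130 kJ/mol.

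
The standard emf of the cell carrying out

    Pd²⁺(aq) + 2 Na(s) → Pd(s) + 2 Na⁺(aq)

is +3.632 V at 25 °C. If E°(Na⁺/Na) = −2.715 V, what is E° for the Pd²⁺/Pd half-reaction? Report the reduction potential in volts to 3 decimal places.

+0.917 V

In the reaction as written the Pd²⁺/Pd couple is reduced (cathode) and Na⁺/Na is oxidized (anode), so E°cell = E°(Pd²⁺/Pd) − E°(Na⁺/Na).
E°(Pd²⁺/Pd) = E°cell + E°(anode) = +3.632 + (−2.715) = +0.917 V.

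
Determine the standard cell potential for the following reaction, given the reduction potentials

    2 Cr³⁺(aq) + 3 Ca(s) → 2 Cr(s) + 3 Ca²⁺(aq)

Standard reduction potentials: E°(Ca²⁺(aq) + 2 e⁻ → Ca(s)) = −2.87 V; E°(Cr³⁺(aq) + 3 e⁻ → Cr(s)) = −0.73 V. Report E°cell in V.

+2.14 V

In the reaction as written, Cr³⁺(aq) is reduced (cathode) and Ca²⁺(aq) is produced by oxidation at the anode.
E°cell = E°(cathode) − E°(anode) = −0.73 − (−2.87) = +2.14 V.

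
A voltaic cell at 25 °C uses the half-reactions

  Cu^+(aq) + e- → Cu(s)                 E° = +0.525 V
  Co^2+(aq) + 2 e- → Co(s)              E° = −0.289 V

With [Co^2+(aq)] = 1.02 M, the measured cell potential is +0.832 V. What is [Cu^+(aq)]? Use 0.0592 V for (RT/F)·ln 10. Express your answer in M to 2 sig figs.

2.0 M

Cu⁺/Cu is the cathode (higher E°); E°cell = +0.525 − (−0.289) = +0.814 V with n = 2.
From the Nernst equation, log Q = n(E° − E)/0.0592 = 2·(+0.814 − (+0.832))/0.0592 = −0.608.
The balanced reaction is 2 Cu^+(aq) + Co(s) → 2 Cu(s) + Co^2+(aq), so Q = [Co^2+(aq)] / [Cu^+(aq)]^2.
Substituting the known concentrations and solving, log [Cu^+(aq)] = 0.308 and [Cu^+(aq)] = 2.0 M.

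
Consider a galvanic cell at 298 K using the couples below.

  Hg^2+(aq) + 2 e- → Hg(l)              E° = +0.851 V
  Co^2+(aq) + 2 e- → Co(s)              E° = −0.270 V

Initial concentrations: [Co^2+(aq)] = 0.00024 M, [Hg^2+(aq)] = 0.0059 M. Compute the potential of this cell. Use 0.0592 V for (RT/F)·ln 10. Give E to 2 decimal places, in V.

+1.16 V

Since E°(Hg²⁺/Hg) > E°(Co²⁺/Co), Hg²⁺/Hg serves as the cathode.
The standard potential is +0.851 − (−0.270) = +1.121 V and the balanced reaction transfers n = 2 electrons.
For the overall reaction Hg^2+(aq) + Co(s) → Hg(l) + Co^2+(aq), Q = [Co^2+(aq)] / [Hg^2+(aq)] = 0.0407, giving log Q = −1.391.
Applying E = E° − (RT ln10/nF)·log Q gives +1.121 − (0.0592/2)(−1.391) = +1.16 V.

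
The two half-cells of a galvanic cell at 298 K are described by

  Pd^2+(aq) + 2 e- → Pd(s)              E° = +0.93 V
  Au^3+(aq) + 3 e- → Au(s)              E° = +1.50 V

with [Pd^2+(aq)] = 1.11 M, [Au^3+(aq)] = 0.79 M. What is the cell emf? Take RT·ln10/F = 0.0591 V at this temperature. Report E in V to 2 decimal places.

+0.57 V

Au³⁺/Au is reduced (cathode, E° = +1.50 V) and Pd²⁺/Pd is oxidized (anode).
E°cell = +1.50 − (+0.93) = +0.57 V, with n = 6 electrons transferred.
The balanced reaction is 2 Au^3+(aq) + 3 Pd(s) → 2 Au(s) + 3 Pd^2+(aq), so Q = [Pd^2+(aq)]^3 / [Au^3+(aq)]^2 = 2.19 and log Q = 0.341.
By the Nernst equation, E = +0.57 − (0.0591/6)·(0.341) = +0.57 V.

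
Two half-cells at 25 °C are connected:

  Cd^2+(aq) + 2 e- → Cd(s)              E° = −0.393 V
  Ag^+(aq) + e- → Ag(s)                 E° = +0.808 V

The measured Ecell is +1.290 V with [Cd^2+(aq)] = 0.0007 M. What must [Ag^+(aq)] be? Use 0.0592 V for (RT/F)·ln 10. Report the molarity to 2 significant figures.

Ag⁺/Ag is the cathode (higher E°); E°cell = +0.808 − (−0.393) = +1.201 V with n = 2.
Rearranging E = E° − (0.0592/n)·log Q gives log Q = 2(+1.201 − (+1.290))/0.0592 = −3.007.
The balanced reaction is 2 Ag^+(aq) + Cd(s) → 2 Ag(s) + Cd^2+(aq), so Q = [Cd^2+(aq)] / [Ag^+(aq)]^2.
Solving for the unknown gives log [Ag^+(aq)] = −0.074, so [Ag^+(aq)] ≈ 0.84 M.

0.84 M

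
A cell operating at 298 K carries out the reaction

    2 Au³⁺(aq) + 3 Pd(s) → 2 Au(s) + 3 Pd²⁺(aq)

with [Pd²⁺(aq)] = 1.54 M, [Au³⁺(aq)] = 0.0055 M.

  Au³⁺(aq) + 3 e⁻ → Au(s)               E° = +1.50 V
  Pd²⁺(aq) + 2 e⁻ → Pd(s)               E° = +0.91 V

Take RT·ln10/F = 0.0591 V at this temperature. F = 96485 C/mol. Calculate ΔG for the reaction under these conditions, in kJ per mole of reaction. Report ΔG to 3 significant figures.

−313 kJ/mol

The standard cell potential is +1.50 − (+0.91) = +0.59 V, with n = 6 electrons in the balanced equation.
The reaction quotient is [Pd²⁺(aq)]^3 / [Au³⁺(aq)]^2 = 1.21×10^5; by Nernst, E = +0.59 − (0.0591/6)(5.082) = +0.5399 V.
Finally ΔG = −nFE = −(6)(96485 C/mol)(+0.5399 V) = −313 kJ/mol.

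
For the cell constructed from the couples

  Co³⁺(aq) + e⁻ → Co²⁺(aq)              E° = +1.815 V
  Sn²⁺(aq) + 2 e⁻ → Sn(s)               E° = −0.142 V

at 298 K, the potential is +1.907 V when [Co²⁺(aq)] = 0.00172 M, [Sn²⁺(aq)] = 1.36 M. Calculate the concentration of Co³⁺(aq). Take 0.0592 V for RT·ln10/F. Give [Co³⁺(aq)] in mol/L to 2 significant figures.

0.00029 M

With Co³⁺/Co²⁺ at the cathode and Sn²⁺/Sn at the anode, E°cell = +1.815 − (−0.142) = +1.957 V (n = 2).
From the Nernst equation, log Q = n(E° − E)/0.0592 = 2·(+1.957 − (+1.907))/0.0592 = 1.689.
The balanced reaction is 2 Co³⁺(aq) + Sn(s) → 2 Co²⁺(aq) + Sn²⁺(aq), so Q = ([Co²⁺(aq)]^2·[Sn²⁺(aq)]) / [Co³⁺(aq)]^2.
Substituting the known concentrations and solving, log [Co³⁺(aq)] = −3.542 and [Co³⁺(aq)] = 0.00029 M.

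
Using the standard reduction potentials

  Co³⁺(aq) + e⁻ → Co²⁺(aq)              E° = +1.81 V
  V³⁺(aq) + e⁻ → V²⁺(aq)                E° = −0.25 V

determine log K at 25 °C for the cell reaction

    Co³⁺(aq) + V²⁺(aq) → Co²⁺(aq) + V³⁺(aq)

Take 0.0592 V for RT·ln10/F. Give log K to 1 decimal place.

log K = 34.8

The Co³⁺/Co²⁺ couple is reduced (cathode); E°cell = +1.81 − (−0.25) = +2.06 V with n = 1.
At equilibrium E = 0, so log K = nE°cell / 0.0592 = (1)(+2.06) / 0.0592 = 34.8.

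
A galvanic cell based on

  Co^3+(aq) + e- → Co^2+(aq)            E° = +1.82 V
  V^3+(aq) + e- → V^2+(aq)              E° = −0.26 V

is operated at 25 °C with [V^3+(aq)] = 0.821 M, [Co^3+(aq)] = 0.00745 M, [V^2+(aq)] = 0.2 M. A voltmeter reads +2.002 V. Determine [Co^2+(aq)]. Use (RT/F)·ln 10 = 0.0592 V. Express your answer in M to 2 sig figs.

The Co³⁺/Co²⁺ couple has the larger reduction potential, so it is the cathode: E°cell = +1.82 − (−0.26) = +2.08 V and n = 1.
Since E = E° − (0.0592/n)·log Q, log Q = n(E° − E)/0.0592 = 1.318.
Balancing electrons gives Co^3+(aq) + V^2+(aq) → Co^2+(aq) + V^3+(aq); thus Q = ([Co^2+(aq)]·[V^3+(aq)]) / ([Co^3+(aq)]·[V^2+(aq)]).
Substituting the known concentrations and solving, log [Co^2+(aq)] = −1.423 and [Co^2+(aq)] = 0.038 M.

0.038 M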